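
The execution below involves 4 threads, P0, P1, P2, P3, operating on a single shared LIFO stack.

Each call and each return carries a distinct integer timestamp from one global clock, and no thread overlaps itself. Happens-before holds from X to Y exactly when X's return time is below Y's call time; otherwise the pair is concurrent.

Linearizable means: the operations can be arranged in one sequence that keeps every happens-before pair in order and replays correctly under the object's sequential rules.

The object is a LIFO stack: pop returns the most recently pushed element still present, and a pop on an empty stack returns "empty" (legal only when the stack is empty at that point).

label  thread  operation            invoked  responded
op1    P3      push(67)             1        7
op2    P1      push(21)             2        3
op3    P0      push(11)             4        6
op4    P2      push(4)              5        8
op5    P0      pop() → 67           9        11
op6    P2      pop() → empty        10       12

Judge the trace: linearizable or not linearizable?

through event 11 a valid linearization exists; event 12 (op6 responding at time 12) ends that
no legal order exists: 16 real-time-consistent candidates over 6 completed LIFO stack operations, all rejected
for example op1, op2, op3, op4, op5, op6 fails at step 5: op5 pop() → 67 is not legal there
for example op1, op2, op3, op4, op6, op5 fails at step 5: op6 pop() → empty is not legal there

not linearizable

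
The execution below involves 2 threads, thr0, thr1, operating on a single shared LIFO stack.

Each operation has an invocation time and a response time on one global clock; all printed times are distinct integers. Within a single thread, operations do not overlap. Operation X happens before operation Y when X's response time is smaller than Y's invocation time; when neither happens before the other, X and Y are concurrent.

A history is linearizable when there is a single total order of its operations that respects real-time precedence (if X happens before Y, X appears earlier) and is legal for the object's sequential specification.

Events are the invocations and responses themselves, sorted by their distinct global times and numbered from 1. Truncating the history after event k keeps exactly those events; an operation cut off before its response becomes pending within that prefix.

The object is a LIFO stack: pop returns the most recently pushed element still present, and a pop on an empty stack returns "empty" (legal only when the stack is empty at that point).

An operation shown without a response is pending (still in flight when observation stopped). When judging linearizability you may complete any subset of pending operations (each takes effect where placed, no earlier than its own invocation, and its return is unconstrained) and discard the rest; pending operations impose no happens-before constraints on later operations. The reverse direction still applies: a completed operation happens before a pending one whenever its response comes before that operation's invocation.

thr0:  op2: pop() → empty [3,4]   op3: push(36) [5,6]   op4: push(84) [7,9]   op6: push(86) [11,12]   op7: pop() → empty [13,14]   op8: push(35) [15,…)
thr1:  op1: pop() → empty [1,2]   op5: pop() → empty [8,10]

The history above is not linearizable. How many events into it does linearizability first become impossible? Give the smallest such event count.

10

events 1..9 are linearizable; a witness order is op1, op2, op3, op4:
after step 1 (op1 pop() → empty): stack <>
after step 2 (op2 pop() → empty): stack <>
after step 3 (op3 push(36)): stack <36>
after step 4 (op4 push(84)): stack <36,84>
at event 10 (op5's time-10 response) nothing linearizes any more
one such order, op1, op2, op3, op4, op5, breaks at step 5 where op5 pop() → empty is illegal
one such order, op1, op2, op3, op5, op4, breaks at step 4 where op5 pop() → empty is illegal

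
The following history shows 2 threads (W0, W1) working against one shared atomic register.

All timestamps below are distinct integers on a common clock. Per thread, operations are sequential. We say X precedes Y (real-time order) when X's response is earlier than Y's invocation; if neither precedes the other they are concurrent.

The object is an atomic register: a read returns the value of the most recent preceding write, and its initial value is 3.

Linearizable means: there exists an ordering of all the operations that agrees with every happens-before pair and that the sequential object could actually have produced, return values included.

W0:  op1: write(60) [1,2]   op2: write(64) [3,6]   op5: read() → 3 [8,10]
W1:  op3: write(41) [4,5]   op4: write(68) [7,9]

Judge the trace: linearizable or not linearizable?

events 1..9 are fine; event 10 — the response of op5 at time 10 — makes the prefix non-linearizable
4 orders of the 5 completed atomic register ops respect real time; none is legal
one such order, op1, op2, op3, op4, op5, breaks at step 5 where op5 read() → 3 is illegal
one such order, op1, op2, op3, op5, op4, breaks at step 4 where op5 read() → 3 is illegal

not linearizable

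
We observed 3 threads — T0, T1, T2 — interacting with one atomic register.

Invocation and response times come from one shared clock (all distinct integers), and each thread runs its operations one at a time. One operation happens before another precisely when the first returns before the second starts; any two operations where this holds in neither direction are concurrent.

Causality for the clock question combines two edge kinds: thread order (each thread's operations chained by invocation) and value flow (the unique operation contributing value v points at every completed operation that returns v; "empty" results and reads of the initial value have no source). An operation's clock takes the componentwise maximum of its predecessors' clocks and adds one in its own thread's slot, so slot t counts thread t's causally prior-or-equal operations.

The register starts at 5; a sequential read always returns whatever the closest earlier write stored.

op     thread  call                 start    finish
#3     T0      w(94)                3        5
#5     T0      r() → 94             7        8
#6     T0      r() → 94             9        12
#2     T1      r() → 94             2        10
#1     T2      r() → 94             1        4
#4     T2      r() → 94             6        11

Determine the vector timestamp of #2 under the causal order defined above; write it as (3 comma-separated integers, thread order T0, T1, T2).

(1, 1, 0)

root op #3, invoked 3: fresh clock plus T0's own tick → (1, 0, 0)
merge at #1 (invoked 1): VC(#3)=(1, 0, 0), own-thread bump on T2 → (1, 0, 1)
merge at #2 (invoked 2): VC(#3)=(1, 0, 0), own-thread bump on T1 → (1, 1, 0)
merge at #5 (invoked 7): VC(#3)=(1, 0, 0), own-thread bump on T0 → (2, 0, 0)
merge at #4 (invoked 6): VC(#1)=(1, 0, 1), VC(#3)=(1, 0, 0), own-thread bump on T2 → (1, 0, 2)
merge at #6 (invoked 9): VC(#3)=(1, 0, 0), VC(#5)=(2, 0, 0), own-thread bump on T0 → (3, 0, 0)
target: VC(#2) = (1, 1, 0)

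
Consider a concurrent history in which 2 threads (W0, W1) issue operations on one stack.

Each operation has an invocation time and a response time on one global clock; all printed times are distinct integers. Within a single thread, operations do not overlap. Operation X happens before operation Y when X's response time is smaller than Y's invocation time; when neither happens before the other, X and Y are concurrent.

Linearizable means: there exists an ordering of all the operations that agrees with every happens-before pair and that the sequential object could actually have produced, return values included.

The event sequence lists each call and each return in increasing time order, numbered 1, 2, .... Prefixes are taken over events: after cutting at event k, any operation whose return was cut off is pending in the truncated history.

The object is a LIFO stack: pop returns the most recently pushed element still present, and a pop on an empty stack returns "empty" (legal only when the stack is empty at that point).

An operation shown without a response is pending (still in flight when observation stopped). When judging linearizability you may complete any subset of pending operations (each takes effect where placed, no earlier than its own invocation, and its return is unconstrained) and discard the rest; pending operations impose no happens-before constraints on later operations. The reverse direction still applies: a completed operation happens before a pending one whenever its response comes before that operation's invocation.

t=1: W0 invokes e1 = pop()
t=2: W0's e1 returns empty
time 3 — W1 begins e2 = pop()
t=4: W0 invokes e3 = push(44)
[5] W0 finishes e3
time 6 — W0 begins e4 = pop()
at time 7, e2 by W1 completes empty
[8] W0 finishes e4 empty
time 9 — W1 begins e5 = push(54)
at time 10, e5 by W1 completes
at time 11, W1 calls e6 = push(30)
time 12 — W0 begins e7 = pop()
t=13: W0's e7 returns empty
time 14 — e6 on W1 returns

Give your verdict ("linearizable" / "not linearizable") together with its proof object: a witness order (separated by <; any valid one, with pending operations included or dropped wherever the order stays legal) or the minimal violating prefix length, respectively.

not linearizable — minimal violating prefix: 8 events

the violation lands at event 8, e4's response at time 8: events 1..7 linearize, events 1..8 do not
real-time-consistent orders of the 4 completed operations: 3 — all fail the stack replay
e.g. e1, e2, e3, e4: illegal at step 4, since e4 pop() → empty cannot apply there
e.g. e1, e3, e2, e4: illegal at step 3, since e2 pop() → empty cannot apply there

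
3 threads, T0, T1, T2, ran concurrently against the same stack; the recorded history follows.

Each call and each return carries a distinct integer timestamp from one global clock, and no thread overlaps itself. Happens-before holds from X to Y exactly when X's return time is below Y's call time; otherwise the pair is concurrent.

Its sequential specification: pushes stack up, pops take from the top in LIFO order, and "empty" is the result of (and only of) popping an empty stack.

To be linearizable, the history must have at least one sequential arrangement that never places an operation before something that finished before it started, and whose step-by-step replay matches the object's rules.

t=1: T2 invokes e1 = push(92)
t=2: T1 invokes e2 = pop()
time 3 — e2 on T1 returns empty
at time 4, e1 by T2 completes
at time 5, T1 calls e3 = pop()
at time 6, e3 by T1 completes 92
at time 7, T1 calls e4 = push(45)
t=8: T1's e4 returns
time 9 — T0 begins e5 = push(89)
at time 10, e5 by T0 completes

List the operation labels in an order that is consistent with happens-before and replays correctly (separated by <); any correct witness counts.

e2 < e1 < e3 < e4 < e5

1. e2 pop() → empty, leaving stack <>
2. e1 push(92), leaving stack <92>
3. e3 pop() → 92, leaving stack <>
4. e4 push(45), leaving stack <45>
5. e5 push(89), leaving stack <45,89>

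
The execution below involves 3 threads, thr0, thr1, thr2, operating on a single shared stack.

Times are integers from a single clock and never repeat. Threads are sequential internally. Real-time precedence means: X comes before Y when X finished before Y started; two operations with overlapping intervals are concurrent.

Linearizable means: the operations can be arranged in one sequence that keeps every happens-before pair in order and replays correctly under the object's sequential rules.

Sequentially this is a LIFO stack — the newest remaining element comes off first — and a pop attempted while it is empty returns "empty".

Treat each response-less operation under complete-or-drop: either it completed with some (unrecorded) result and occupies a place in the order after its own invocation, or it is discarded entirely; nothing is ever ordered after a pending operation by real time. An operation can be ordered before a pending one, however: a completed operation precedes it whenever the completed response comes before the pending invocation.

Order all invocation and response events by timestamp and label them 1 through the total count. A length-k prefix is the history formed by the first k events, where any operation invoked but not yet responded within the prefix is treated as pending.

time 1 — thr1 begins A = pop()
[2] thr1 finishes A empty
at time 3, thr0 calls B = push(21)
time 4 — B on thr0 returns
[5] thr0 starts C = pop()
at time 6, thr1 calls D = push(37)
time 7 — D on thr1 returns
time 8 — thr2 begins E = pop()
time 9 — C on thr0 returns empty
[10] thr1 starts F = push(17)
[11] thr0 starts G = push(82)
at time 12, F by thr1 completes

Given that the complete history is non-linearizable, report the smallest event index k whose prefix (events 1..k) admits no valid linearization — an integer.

9

events 1..8 are still linearizable — one witness is A, B, C, D:
step 1: A pop() → empty — stack <>
step 2: B push(21) — stack <21>
step 3: C pop() (pending, included) — stack <>
step 4: D push(37) — stack <37>
once event 9 joins (C's response, time 9), exhaustive search finds no witness
including or dropping the 1 pending operation (E) in any combination fails
one such order, A, B, C, D (pending dropped), breaks at step 3 where C pop() → empty is illegal
one such order, A, B, D, C (pending dropped), breaks at step 4 where C pop() → empty is illegal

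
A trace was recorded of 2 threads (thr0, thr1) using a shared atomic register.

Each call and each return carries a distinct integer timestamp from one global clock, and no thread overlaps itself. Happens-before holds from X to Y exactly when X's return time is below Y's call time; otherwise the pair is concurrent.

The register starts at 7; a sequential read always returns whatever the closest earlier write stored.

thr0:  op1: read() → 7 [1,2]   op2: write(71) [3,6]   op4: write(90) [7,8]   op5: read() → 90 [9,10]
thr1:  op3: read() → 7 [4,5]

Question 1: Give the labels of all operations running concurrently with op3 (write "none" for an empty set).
op2

op3 runs from 4 to 5; window-overlapping ops are concurrent
op1 [1,2]: before
op2 [3,6]: concurrent
op4 [7,8]: after
op5 [9,10]: after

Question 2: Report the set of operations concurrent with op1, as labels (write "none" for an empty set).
none

op1 spans [1,2]: anything still running between times 1 and 2 counts as concurrent
op2 [3,6]: after
op3 [4,5]: after
op4 [7,8]: after
op5 [9,10]: after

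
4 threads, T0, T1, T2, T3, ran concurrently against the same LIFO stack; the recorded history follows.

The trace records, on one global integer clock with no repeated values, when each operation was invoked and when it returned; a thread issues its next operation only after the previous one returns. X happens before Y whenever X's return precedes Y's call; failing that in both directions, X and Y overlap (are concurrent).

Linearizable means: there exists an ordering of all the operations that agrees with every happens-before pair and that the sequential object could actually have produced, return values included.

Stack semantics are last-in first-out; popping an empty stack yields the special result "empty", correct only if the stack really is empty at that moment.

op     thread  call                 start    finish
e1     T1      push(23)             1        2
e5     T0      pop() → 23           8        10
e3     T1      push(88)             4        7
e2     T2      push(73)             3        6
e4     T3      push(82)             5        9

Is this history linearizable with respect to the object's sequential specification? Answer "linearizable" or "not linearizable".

not linearizable

the violation lands at event 10, e5's response at time 10: events 1..9 linearize, events 1..10 do not
real-time-consistent orders of the 5 completed operations: 8 — all fail the LIFO stack replay
sample order e1, e2, e3, e4, e5 stalls at step 5 — e5 pop() → 23 has no legal effect
sample order e1, e2, e3, e5, e4 stalls at step 4 — e5 pop() → 23 has no legal effect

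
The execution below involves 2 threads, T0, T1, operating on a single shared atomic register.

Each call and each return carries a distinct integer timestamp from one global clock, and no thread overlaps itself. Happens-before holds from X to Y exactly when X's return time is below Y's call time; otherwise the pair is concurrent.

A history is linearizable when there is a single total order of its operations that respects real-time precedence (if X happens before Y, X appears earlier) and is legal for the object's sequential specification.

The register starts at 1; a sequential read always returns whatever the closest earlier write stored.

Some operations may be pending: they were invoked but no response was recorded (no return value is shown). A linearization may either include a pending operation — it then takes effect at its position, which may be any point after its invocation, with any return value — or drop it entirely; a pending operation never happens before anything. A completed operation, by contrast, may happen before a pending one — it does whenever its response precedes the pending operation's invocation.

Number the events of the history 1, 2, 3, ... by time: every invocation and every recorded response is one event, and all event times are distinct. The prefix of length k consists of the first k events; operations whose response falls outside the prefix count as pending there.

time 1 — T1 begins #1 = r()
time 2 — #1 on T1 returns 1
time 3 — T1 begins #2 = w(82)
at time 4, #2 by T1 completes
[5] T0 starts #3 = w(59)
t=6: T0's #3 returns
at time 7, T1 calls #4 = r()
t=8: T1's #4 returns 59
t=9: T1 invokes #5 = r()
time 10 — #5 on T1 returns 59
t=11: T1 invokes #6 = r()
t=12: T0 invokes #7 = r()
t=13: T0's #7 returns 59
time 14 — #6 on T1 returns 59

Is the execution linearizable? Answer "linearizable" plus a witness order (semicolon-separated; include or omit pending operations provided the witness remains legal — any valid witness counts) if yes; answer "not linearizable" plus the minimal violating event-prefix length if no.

step 1: #1 r() → 1 — value 1
step 2: #2 w(82) — value 82
step 3: #3 w(59) — value 59
step 4: #4 r() → 59 — value 59
step 5: #5 r() → 59 — value 59
step 6: #6 r() → 59 — value 59
step 7: #7 r() → 59 — value 59

linearizable — witness: #1; #2; #3; #4; #5; #6; #7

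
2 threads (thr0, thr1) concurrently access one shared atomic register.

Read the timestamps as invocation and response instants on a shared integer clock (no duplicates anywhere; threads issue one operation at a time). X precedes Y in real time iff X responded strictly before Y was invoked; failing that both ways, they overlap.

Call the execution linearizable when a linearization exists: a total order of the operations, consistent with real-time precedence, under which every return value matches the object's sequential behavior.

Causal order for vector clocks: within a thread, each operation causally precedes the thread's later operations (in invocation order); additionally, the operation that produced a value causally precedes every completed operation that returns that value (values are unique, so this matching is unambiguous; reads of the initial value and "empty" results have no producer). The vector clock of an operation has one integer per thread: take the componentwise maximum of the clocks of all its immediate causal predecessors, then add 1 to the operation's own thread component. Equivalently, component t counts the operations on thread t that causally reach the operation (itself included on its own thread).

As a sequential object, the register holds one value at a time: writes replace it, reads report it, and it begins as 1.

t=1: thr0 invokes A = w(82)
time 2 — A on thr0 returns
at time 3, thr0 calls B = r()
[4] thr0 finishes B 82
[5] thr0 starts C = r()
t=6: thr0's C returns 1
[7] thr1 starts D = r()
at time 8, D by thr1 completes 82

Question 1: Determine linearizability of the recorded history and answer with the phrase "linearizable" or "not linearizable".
events 1..5 are fine; event 6 — the response of C at time 6 — makes the prefix non-linearizable
the sole real-time-consistent order of 3 completed operations fails the atomic register replay
e.g. A, B, C: illegal at step 3, since C r() → 1 cannot apply there

not linearizable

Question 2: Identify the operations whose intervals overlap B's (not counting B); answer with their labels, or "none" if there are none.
Answer: none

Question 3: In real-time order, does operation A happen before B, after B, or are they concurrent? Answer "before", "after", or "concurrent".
Answer: before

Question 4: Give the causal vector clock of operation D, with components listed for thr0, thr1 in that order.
Answer: (1, 1)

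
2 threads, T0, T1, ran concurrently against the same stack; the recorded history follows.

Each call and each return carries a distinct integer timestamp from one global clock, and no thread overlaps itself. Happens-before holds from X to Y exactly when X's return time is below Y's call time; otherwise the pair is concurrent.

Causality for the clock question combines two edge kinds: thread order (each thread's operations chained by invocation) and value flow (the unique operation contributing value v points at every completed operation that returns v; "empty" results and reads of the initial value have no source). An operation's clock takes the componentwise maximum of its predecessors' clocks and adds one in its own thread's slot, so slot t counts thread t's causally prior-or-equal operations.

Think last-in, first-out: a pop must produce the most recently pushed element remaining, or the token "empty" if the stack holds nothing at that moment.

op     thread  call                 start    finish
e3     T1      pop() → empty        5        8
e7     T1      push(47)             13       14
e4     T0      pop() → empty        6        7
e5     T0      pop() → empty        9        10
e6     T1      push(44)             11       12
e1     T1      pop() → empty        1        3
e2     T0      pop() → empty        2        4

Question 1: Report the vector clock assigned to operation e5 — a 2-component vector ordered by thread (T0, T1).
Answer: (3, 0)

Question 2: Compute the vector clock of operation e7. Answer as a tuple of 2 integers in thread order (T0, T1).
Answer: (0, 4)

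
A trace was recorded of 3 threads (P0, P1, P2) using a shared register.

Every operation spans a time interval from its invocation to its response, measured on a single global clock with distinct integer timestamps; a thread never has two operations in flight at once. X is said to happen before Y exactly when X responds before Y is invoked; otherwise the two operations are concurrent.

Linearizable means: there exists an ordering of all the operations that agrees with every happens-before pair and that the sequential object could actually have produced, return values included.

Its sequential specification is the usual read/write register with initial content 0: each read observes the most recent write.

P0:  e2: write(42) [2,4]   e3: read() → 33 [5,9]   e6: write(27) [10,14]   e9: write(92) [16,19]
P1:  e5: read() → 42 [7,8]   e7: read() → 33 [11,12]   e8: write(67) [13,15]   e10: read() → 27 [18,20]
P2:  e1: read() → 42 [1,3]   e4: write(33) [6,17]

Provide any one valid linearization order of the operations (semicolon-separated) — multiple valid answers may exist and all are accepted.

1. e2 write(42), leaving value 42
2. e1 read() → 42, leaving value 42
3. e5 read() → 42, leaving value 42
4. e4 write(33), leaving value 33
5. e3 read() → 33, leaving value 33
6. e7 read() → 33, leaving value 33
7. e8 write(67), leaving value 67
8. e6 write(27), leaving value 27
9. e10 read() → 27, leaving value 27
10. e9 write(92), leaving value 92

e2; e1; e5; e4; e3; e7; e8; e6; e10; e9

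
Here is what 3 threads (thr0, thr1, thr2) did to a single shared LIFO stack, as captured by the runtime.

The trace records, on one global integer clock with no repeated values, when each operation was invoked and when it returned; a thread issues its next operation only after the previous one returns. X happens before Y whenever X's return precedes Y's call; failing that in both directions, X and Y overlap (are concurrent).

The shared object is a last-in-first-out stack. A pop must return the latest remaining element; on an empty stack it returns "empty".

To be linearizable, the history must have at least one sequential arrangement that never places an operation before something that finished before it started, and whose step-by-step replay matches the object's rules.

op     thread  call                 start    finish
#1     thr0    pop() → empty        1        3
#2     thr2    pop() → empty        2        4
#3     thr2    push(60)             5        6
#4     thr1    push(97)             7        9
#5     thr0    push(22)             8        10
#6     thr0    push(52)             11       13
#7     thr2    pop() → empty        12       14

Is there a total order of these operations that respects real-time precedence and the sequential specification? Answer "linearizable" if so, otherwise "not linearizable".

not linearizable

cut after 13 events: linearizable; cut after 14 events (#7 responds, time 14): not linearizable
checked exhaustively: 8 real-time-consistent orders of 7 completed operations, zero legal LIFO stack replays
sample order #1, #2, #3, #4, #5, #6, #7 stalls at step 7 — #7 pop() → empty has no legal effect
sample order #1, #2, #3, #4, #5, #7, #6 stalls at step 6 — #7 pop() → empty has no legal effect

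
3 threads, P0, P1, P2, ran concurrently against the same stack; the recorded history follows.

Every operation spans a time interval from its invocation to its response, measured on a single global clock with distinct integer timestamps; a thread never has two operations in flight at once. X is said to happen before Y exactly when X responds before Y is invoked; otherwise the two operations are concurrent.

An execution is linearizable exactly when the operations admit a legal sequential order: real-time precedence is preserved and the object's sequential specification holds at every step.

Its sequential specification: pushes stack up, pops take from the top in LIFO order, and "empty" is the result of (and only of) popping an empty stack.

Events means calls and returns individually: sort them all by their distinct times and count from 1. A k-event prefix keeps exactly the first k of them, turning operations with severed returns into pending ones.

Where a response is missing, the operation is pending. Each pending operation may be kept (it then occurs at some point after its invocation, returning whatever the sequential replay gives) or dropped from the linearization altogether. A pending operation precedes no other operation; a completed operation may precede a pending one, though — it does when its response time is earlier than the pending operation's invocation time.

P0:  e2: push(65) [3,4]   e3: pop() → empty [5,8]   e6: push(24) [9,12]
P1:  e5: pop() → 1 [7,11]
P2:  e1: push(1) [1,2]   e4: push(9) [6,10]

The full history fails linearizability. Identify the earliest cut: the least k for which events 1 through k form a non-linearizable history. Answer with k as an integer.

events 1..7 are still linearizable — one witness is e1, e2:
step 1: e1 push(1) — stack <1>
step 2: e2 push(65) — stack <1,65>
with event 8 included (e3 responding at time 8), all real-time-consistent orders fail
every completion of the 2 pending operations (e4, e5) was checked; none linearizes
e.g. e1, e2, e3 (pending dropped): illegal at step 3, since e3 pop() → empty cannot apply there

8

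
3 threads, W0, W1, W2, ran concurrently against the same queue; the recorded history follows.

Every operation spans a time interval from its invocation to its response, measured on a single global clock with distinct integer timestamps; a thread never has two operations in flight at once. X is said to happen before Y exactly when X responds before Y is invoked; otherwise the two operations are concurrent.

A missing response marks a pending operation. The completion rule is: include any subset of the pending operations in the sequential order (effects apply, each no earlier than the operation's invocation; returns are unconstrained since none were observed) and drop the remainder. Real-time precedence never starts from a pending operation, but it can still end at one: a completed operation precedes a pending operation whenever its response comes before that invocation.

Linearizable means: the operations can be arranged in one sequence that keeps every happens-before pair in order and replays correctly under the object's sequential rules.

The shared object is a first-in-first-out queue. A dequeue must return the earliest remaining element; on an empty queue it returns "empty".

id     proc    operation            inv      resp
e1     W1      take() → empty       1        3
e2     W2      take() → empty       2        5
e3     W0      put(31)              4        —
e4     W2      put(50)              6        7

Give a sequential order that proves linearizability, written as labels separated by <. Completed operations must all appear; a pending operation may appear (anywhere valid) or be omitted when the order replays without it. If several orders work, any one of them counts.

1. e1 take() → empty, leaving queue <>
2. e2 take() → empty, leaving queue <>
3. e3 put(31) (pending, included), leaving queue <31>
4. e4 put(50), leaving queue <31,50>

e1 < e2 < e3 < e4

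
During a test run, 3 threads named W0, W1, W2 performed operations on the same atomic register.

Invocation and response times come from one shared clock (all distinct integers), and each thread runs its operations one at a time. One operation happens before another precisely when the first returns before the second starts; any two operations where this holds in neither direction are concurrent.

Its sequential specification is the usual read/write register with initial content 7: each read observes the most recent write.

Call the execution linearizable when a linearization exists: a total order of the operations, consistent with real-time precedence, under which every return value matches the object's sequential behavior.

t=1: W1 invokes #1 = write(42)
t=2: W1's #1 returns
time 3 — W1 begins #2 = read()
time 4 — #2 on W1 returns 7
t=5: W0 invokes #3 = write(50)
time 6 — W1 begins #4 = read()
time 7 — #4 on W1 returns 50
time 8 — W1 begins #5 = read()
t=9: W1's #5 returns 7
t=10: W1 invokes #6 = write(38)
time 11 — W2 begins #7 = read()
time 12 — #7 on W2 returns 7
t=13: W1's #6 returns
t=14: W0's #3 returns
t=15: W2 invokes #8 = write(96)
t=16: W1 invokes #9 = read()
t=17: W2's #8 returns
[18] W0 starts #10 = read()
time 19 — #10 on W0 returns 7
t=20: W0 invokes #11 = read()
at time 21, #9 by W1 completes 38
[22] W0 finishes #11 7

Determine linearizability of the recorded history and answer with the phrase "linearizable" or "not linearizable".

prefix check: 1..3 passes, 1..4 fails once #2's time-4 response joins
exhaustive check: the 2 completed atomic register ops admit one real-time order; illegal
one such order, #1, #2, breaks at step 2 where #2 read() → 7 is illegal

not linearizable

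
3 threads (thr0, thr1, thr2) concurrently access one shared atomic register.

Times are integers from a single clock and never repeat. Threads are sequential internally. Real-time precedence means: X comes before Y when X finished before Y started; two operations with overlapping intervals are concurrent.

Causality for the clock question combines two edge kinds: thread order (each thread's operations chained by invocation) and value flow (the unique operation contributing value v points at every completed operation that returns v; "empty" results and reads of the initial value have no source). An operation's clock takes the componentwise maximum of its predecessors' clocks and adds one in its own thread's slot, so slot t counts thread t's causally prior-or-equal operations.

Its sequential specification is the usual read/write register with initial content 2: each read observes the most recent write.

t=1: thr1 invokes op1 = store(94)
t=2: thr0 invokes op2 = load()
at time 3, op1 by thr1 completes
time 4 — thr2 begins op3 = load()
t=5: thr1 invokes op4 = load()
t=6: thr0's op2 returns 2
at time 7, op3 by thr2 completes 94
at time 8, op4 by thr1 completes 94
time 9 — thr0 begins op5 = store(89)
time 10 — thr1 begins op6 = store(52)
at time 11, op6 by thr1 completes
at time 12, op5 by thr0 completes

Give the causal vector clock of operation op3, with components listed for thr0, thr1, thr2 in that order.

(0, 1, 1)

op1 (invocation 1): nothing precedes it; thr1's component alone gives (0, 1, 0)
op2 (invocation 2): nothing precedes it; thr0's component alone gives (1, 0, 0)
merge at op3 (invoked 4): VC(op1)=(0, 1, 0), own-thread bump on thr2 → (0, 1, 1)
merge at op4 (invoked 5): VC(op1)=(0, 1, 0), own-thread bump on thr1 → (0, 2, 0)
merge at op5 (invoked 9): VC(op2)=(1, 0, 0), own-thread bump on thr0 → (2, 0, 0)
merge at op6 (invoked 10): VC(op4)=(0, 2, 0), own-thread bump on thr1 → (0, 3, 0)
target: VC(op3) = (0, 1, 1)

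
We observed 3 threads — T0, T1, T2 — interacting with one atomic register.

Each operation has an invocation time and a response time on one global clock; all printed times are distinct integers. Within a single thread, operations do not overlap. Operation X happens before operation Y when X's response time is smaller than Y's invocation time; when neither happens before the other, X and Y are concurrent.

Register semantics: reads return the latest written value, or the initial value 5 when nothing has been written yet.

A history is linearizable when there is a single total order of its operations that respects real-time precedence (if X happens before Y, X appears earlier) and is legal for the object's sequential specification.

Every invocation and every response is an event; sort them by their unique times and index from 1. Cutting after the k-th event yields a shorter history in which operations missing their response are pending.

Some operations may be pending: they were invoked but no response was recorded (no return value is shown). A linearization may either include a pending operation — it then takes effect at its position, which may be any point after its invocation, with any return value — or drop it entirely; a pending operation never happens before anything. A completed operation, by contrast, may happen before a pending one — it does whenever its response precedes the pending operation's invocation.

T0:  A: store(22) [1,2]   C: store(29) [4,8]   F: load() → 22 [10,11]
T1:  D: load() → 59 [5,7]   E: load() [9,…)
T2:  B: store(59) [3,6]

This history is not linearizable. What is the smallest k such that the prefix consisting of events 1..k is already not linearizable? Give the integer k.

events 1..10 are still linearizable — one witness is A, B, D, C:
after step 1 (A store(22)): value 22
after step 2 (B store(59)): value 59
after step 3 (D load() → 59): value 59
after step 4 (C store(29)): value 29
at event 11 (F's time-11 response) nothing linearizes any more
include/drop combinations of the 1 pending operation (E) were all tried; none helps
for example A, B, C, D, F (pending dropped) fails at step 4: D load() → 59 is not legal there
for example A, B, D, C, F (pending dropped) fails at step 5: F load() → 22 is not legal there

11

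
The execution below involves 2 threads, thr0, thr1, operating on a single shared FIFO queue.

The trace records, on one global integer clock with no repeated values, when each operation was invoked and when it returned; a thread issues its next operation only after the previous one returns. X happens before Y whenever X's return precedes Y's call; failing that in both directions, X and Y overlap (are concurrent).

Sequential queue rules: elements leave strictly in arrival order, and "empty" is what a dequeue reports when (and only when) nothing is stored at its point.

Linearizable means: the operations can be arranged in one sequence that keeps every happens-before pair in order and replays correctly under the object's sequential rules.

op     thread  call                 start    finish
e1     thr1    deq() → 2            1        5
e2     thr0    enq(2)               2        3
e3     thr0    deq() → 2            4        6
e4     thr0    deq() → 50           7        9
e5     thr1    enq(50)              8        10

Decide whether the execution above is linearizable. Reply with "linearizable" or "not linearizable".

prefix check: 1..5 passes, 1..6 fails once e3's time-6 response joins
real-time-consistent orders of the 3 completed operations: 3 — all fail the FIFO queue replay
take e1, e2, e3: step 1 already fails, because e1 deq() → 2 cannot occur there
take e2, e1, e3: step 3 already fails, because e3 deq() → 2 cannot occur there

not linearizable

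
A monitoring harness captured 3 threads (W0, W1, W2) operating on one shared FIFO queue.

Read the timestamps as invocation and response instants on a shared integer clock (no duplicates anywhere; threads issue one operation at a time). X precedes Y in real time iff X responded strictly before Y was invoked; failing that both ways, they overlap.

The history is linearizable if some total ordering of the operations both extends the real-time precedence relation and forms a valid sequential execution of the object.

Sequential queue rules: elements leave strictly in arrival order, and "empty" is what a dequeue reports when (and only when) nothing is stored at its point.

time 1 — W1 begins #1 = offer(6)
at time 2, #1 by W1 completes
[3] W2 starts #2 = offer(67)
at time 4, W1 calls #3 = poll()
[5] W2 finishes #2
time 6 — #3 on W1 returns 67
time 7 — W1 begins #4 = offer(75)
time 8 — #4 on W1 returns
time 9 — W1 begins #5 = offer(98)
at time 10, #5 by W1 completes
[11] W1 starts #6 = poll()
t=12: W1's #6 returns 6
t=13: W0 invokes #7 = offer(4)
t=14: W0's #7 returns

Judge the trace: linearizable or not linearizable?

not linearizable

already the first 6 events (up to #3's response at time 6) admit no linearization; the first 5 still do
checked exhaustively: 2 real-time-consistent orders of 3 completed operations, zero legal FIFO queue replays
for example #1, #2, #3 fails at step 3: #3 poll() → 67 is not legal there
for example #1, #3, #2 fails at step 2: #3 poll() → 67 is not legal there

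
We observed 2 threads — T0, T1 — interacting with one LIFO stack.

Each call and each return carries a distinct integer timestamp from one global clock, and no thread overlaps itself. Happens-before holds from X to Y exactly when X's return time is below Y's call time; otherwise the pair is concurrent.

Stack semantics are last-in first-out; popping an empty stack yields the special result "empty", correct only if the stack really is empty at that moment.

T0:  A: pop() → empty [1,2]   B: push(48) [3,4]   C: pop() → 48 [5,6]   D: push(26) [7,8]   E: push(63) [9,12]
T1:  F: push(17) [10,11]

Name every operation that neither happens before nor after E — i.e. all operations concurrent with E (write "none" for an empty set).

E spans [9,12]: anything still running between times 9 and 12 counts as concurrent
A [1,2]: before
B [3,4]: before
C [5,6]: before
D [7,8]: before
F [10,11]: concurrent

F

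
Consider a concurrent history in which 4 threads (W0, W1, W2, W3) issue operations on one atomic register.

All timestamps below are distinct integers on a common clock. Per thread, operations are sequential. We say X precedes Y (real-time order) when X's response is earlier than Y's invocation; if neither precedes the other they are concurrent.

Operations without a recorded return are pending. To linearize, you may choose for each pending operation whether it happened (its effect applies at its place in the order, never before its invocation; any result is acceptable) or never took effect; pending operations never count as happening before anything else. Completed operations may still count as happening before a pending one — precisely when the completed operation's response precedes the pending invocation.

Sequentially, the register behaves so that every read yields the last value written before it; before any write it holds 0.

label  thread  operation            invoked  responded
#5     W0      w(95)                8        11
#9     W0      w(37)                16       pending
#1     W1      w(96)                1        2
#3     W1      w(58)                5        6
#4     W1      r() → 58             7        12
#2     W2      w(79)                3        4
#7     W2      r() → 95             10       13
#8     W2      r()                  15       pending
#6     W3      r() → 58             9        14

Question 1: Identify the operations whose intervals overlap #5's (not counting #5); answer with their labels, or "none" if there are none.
#5 runs from 8 to 11; window-overlapping ops are concurrent
#1 [1,2]: before
#2 [3,4]: before
#3 [5,6]: before
#4 [7,12]: concurrent
#6 [9,14]: concurrent
#7 [10,13]: concurrent
#8 [15,…): after
#9 [16,…): after

#4, #6, #7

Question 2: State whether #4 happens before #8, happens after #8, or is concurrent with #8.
#4 spans [7,12], #8 spans [15,…)
resp(#4)=12 < inv(#8)=15

before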